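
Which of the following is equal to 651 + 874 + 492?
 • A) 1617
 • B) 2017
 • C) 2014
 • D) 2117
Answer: B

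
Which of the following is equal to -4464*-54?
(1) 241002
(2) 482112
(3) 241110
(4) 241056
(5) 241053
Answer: 4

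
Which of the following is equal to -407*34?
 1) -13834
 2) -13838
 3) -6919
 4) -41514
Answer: 2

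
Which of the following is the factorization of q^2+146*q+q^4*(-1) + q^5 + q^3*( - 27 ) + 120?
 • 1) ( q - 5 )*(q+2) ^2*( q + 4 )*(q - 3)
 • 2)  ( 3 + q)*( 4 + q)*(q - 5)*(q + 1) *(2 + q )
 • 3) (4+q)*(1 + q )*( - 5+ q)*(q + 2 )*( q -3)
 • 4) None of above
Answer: 3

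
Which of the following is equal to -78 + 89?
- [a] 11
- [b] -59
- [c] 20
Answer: a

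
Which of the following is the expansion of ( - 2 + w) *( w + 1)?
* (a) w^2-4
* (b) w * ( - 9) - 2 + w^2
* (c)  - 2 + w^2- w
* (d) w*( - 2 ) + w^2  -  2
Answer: c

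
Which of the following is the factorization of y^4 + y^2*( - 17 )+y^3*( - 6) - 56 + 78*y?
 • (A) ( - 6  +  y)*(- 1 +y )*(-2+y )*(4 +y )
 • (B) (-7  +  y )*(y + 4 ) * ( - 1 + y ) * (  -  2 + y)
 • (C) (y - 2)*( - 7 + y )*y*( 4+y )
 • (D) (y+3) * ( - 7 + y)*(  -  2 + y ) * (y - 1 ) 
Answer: B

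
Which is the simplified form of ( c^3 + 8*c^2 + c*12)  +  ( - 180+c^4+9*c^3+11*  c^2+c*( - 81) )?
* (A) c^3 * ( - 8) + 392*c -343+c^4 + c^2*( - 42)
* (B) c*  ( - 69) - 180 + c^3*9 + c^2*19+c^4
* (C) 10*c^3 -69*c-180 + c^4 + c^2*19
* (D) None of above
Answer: C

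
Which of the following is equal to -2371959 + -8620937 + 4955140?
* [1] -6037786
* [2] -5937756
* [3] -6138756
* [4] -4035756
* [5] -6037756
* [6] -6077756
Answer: 5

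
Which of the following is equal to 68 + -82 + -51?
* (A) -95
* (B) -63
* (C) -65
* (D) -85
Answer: C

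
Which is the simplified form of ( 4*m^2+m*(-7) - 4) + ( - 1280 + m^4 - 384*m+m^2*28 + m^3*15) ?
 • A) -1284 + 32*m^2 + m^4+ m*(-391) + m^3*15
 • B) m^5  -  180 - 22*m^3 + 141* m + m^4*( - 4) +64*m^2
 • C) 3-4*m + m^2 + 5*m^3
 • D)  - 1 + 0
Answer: A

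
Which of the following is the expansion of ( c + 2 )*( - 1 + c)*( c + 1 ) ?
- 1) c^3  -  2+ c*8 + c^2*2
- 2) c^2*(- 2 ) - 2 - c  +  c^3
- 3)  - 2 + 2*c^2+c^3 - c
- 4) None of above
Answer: 3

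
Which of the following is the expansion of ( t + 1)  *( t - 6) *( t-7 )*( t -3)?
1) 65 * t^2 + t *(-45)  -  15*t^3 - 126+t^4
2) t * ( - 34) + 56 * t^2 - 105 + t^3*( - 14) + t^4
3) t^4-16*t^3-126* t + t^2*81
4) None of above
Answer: 1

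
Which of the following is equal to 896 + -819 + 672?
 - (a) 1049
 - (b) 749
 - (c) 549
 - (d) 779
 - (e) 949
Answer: b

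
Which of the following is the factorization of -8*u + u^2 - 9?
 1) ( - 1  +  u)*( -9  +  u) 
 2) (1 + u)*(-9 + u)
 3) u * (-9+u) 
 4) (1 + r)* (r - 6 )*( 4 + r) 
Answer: 2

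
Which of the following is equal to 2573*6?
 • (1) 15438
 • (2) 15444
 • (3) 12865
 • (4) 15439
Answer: 1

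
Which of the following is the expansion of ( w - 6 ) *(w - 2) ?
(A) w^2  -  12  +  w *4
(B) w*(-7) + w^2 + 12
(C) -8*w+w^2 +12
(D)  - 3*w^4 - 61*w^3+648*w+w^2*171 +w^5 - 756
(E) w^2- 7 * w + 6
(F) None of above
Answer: C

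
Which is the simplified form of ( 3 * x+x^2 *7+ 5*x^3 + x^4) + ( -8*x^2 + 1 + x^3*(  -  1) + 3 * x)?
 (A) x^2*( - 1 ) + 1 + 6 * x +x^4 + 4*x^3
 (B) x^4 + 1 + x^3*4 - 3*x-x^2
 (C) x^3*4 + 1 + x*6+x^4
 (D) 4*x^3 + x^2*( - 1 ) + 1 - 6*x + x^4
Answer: A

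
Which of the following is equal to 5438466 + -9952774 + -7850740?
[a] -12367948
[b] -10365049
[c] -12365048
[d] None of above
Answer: c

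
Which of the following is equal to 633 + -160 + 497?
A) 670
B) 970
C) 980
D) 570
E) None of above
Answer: B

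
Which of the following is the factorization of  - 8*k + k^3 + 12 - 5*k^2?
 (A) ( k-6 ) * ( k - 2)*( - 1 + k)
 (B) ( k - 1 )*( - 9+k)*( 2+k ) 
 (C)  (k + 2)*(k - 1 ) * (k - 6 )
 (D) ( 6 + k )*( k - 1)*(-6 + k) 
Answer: C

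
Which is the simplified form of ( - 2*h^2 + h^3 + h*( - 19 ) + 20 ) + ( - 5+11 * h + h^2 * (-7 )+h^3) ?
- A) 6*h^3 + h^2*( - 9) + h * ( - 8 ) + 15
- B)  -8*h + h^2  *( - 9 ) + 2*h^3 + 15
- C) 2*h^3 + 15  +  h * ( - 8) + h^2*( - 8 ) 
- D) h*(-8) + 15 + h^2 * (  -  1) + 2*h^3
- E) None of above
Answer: B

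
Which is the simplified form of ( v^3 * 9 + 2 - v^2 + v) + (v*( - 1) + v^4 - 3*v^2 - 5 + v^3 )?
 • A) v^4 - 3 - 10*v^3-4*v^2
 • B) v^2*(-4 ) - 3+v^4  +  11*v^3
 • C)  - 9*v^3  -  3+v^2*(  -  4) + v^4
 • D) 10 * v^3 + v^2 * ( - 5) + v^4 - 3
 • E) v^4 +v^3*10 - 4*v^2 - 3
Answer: E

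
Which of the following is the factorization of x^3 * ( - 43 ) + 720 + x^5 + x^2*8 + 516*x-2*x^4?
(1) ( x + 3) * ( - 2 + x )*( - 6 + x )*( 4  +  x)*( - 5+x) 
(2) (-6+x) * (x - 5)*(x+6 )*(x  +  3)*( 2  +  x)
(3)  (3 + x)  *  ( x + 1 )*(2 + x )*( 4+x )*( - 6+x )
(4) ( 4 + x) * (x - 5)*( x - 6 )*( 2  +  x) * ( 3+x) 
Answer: 4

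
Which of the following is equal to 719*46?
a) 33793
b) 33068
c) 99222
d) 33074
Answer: d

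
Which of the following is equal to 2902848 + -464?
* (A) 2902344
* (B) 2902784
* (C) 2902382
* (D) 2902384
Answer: D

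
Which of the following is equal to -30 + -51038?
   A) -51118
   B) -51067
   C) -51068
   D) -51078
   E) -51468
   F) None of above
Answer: C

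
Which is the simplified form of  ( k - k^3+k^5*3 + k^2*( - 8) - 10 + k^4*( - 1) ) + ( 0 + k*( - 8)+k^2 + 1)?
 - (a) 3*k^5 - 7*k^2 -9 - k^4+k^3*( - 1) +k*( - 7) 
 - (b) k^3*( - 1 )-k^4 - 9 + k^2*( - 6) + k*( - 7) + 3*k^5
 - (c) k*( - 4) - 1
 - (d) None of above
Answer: a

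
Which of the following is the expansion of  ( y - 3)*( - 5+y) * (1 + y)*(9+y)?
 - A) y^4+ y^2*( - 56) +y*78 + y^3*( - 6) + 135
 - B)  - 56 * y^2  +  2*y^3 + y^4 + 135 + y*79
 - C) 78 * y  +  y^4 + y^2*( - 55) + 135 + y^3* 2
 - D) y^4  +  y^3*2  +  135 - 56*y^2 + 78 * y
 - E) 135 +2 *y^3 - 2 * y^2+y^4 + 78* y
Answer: D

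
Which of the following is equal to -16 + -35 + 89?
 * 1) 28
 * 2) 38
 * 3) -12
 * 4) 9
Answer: 2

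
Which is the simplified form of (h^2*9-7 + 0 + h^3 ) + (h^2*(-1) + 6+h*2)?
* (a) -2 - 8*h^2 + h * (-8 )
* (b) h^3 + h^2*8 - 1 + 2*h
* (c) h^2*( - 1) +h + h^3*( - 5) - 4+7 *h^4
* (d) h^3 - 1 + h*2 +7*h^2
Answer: b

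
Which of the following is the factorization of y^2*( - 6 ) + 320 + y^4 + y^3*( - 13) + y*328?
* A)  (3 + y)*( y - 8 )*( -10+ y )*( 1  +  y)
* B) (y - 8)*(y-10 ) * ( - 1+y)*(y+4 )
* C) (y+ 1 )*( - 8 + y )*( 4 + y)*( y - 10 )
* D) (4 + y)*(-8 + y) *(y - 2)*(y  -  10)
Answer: C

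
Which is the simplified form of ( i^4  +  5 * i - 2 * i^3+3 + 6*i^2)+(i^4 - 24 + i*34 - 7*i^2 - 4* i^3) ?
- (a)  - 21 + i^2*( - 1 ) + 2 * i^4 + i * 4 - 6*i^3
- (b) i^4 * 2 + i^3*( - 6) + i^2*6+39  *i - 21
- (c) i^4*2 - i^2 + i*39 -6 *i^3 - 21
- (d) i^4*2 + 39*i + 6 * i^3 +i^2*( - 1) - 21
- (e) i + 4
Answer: c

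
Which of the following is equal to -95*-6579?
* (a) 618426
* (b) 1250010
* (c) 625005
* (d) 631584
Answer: c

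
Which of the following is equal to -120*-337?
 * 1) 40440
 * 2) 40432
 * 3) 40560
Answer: 1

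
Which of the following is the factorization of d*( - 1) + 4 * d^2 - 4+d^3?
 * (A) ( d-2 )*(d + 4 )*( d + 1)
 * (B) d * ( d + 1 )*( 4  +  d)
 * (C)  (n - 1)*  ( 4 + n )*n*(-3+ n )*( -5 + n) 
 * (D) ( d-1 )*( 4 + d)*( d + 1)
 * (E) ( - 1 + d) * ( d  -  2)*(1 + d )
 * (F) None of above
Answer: D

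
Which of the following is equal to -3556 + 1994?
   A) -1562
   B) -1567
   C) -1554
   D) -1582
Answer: A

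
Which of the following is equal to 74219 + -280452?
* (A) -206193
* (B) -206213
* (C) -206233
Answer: C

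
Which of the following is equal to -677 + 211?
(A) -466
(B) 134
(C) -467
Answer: A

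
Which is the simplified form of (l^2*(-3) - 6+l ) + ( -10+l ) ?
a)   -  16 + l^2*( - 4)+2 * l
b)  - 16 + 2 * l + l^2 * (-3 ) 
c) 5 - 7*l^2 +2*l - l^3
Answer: b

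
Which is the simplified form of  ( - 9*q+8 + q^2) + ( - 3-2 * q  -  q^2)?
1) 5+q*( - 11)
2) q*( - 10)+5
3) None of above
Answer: 1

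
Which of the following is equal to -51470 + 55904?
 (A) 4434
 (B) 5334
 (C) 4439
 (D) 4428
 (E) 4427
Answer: A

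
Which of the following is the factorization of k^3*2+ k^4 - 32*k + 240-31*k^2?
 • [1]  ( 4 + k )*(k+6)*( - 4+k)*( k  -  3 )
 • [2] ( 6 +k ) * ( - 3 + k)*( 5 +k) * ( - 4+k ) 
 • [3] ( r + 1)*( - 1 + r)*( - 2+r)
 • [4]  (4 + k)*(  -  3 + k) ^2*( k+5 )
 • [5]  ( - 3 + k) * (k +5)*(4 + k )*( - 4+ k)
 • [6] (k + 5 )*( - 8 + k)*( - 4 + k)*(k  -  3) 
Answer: 5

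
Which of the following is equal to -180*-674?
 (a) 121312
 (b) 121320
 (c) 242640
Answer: b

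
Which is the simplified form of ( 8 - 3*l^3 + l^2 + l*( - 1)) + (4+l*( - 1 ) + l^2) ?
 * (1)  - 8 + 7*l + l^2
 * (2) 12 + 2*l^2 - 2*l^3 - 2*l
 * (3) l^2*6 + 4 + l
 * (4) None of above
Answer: 4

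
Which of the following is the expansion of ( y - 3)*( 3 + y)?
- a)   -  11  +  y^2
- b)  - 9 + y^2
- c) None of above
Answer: b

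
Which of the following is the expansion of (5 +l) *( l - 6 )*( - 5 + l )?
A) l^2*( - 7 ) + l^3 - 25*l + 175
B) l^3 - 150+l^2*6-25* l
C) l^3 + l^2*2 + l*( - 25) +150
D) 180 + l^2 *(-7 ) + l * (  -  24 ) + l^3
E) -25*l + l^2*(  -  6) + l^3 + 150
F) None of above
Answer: E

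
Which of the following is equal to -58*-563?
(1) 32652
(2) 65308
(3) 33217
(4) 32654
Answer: 4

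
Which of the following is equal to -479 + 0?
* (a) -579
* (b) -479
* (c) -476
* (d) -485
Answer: b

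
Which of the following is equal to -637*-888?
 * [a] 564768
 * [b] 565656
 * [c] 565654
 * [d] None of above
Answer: b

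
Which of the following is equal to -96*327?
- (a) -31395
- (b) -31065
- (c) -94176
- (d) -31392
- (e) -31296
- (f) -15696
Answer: d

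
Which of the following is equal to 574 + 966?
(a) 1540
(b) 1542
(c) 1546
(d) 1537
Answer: a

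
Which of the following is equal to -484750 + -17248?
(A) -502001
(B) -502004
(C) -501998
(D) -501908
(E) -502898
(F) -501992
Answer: C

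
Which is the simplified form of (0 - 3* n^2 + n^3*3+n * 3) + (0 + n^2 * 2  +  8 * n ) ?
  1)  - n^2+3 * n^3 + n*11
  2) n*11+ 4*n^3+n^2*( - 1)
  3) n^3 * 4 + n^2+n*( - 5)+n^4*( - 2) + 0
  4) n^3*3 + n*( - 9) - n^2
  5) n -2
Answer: 1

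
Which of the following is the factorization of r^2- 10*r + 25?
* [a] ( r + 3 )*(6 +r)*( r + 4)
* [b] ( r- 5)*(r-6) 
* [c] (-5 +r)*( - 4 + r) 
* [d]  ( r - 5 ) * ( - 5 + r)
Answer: d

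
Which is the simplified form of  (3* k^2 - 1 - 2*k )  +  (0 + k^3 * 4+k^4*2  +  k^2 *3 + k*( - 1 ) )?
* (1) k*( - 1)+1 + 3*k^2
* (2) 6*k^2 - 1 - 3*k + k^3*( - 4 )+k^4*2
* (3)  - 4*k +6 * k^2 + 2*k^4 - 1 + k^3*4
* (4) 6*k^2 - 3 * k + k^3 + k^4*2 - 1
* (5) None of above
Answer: 5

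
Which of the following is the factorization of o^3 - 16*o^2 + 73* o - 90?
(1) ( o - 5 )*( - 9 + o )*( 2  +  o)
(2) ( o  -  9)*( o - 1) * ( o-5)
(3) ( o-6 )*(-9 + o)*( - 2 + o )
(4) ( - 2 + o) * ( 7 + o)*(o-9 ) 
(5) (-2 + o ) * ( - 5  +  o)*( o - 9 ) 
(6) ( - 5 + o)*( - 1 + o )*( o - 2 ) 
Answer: 5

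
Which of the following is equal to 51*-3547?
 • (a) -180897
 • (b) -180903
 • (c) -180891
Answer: a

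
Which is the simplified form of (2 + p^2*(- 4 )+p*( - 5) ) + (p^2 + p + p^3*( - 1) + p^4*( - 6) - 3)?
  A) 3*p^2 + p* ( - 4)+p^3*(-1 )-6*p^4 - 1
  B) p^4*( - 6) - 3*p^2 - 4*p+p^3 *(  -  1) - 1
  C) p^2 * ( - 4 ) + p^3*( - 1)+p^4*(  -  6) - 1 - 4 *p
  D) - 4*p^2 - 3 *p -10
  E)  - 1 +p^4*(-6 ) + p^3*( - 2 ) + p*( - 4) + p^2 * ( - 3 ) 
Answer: B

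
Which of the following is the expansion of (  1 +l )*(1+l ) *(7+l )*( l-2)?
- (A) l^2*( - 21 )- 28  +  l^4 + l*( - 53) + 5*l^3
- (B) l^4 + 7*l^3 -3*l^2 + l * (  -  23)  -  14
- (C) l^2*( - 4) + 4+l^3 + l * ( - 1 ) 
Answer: B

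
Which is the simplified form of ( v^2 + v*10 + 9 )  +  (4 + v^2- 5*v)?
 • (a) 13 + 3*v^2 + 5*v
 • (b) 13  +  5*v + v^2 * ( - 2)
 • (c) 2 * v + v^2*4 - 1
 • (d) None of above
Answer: d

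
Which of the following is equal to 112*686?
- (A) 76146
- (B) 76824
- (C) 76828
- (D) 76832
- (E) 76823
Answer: D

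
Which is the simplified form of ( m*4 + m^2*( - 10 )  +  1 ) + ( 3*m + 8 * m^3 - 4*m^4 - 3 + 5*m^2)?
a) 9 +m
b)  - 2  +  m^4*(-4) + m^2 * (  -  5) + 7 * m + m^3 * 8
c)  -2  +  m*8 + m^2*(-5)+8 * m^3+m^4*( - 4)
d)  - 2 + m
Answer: b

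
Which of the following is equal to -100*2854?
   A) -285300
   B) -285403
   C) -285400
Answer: C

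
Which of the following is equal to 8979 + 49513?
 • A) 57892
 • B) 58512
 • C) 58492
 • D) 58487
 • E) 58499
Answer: C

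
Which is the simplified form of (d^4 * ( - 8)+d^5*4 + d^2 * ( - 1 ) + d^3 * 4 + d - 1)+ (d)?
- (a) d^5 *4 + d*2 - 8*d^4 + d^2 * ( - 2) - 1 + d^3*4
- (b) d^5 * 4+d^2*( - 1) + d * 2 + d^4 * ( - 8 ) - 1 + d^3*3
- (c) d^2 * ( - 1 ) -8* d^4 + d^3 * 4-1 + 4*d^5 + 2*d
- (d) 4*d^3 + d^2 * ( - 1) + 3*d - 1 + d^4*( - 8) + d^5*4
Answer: c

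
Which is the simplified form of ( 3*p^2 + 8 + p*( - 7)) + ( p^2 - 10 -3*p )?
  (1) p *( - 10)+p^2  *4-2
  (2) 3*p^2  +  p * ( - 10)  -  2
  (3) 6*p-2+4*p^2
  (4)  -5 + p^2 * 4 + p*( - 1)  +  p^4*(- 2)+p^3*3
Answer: 1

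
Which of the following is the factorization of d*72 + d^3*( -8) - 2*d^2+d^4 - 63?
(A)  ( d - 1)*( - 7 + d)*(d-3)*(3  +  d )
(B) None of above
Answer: A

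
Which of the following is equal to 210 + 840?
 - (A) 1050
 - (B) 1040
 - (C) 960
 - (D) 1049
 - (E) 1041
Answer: A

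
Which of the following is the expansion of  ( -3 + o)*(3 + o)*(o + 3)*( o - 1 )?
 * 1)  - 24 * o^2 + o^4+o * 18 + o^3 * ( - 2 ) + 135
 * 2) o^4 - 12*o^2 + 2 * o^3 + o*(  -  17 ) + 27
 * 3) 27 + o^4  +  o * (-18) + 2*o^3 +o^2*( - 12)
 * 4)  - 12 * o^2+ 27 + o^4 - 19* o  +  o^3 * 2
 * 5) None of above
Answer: 3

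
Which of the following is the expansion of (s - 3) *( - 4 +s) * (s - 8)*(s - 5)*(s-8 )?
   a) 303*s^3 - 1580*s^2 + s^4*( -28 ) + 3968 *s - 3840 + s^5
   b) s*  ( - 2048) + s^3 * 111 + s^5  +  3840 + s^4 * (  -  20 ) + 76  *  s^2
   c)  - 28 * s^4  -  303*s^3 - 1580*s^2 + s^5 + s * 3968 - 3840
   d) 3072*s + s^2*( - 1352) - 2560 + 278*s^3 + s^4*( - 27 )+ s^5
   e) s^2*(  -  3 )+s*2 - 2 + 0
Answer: a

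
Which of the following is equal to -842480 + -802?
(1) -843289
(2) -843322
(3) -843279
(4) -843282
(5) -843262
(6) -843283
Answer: 4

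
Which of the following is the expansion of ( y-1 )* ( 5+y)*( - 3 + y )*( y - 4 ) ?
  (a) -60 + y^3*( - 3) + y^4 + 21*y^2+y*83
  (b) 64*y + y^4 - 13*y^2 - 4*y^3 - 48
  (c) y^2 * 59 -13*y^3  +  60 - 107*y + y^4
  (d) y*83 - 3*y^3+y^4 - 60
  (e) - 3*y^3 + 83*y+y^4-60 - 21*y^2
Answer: e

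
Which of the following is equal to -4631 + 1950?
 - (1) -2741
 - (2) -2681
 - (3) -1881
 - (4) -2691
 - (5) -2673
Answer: 2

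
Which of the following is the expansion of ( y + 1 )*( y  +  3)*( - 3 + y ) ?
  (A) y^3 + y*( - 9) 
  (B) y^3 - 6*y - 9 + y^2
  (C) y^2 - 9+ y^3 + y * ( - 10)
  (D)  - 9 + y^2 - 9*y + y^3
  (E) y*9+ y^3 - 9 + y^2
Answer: D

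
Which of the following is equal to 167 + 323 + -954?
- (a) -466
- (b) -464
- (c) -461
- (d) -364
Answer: b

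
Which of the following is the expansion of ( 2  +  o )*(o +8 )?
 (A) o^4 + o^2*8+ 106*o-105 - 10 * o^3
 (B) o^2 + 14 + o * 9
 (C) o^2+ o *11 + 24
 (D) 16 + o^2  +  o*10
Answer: D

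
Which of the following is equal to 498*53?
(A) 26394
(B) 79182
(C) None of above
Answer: A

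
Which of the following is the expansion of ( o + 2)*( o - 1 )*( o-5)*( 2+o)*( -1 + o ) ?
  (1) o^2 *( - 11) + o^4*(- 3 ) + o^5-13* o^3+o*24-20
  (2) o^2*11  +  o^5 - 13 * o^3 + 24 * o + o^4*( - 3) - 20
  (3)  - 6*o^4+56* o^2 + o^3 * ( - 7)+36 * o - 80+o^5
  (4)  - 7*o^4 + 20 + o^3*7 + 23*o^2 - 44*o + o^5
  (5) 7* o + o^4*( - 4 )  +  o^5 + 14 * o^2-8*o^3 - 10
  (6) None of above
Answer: 2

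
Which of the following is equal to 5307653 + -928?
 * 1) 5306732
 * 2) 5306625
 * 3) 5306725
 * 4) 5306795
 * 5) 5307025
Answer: 3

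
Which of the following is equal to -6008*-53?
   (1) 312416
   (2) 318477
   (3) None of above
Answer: 3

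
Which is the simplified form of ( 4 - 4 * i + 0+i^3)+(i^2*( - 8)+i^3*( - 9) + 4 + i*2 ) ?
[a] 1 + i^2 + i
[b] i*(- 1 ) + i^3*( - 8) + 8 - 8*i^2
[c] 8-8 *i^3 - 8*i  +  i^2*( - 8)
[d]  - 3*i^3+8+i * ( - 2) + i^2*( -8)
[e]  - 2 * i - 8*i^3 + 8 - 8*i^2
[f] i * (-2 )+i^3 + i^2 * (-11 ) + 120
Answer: e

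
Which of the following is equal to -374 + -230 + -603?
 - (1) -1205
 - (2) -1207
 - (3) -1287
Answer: 2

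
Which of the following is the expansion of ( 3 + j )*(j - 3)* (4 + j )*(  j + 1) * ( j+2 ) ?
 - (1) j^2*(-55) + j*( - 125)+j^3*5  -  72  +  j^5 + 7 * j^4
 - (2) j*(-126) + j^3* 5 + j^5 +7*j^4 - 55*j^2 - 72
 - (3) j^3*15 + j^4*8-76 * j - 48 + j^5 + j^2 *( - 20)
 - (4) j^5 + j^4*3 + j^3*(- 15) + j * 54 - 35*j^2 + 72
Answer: 2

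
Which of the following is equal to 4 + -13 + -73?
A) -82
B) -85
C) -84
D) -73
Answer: A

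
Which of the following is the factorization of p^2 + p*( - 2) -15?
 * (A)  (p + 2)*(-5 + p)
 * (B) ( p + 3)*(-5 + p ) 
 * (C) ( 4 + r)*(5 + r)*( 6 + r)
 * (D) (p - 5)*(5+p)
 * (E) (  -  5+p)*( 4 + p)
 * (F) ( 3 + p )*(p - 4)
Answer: B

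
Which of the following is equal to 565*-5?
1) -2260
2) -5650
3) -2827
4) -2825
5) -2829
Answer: 4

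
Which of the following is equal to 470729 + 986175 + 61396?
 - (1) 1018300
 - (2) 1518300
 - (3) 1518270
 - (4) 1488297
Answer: 2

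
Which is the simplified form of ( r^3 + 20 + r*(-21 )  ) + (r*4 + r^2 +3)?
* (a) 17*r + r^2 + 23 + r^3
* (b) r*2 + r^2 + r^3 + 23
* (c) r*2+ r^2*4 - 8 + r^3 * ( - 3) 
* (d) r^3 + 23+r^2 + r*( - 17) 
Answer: d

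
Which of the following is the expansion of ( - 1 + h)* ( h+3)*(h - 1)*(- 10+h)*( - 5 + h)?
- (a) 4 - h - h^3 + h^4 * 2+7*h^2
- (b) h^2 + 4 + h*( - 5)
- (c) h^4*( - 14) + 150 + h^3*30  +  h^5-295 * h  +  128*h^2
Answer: c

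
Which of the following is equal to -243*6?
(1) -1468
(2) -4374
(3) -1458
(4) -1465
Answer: 3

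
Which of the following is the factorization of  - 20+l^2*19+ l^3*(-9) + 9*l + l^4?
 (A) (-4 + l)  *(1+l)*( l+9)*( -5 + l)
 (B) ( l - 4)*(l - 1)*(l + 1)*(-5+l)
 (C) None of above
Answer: B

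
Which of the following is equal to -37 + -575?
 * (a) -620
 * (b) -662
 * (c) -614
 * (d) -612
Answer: d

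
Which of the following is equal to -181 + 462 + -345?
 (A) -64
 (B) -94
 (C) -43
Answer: A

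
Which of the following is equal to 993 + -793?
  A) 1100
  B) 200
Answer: B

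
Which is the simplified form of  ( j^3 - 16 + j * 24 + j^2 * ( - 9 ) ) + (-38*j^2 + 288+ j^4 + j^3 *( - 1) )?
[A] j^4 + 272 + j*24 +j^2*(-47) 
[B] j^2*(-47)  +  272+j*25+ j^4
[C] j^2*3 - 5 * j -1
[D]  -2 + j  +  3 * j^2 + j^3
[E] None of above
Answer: A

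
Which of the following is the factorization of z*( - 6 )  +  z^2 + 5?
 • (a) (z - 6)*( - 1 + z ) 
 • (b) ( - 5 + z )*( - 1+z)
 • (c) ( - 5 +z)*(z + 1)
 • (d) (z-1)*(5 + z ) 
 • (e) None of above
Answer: b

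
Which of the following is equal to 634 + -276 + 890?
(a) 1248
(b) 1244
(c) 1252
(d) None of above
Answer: a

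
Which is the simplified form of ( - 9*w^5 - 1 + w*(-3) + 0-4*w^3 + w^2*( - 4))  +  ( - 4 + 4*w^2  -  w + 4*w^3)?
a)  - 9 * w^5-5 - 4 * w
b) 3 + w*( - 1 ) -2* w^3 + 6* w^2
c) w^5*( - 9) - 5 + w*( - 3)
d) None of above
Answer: a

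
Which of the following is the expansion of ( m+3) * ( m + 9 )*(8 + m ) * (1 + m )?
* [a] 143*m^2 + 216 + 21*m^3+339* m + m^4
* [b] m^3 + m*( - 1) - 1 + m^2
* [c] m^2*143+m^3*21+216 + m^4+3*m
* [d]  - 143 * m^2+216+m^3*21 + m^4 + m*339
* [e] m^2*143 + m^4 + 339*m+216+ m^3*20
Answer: a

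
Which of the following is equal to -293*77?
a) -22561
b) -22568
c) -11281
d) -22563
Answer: a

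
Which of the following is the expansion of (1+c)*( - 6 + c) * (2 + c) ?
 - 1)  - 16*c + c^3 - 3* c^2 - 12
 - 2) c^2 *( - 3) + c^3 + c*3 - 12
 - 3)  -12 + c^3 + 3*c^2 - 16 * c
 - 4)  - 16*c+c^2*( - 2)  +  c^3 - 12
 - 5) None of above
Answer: 1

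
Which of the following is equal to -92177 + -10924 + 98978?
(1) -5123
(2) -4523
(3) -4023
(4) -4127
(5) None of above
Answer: 5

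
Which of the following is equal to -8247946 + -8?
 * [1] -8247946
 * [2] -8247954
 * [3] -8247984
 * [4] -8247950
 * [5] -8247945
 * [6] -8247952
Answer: 2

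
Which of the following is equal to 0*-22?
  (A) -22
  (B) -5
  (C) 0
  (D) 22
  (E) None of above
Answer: C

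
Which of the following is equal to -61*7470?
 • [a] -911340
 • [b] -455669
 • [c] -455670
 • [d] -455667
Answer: c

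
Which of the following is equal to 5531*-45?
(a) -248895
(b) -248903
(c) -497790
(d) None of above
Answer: a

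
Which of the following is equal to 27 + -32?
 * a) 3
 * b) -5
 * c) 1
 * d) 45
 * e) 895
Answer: b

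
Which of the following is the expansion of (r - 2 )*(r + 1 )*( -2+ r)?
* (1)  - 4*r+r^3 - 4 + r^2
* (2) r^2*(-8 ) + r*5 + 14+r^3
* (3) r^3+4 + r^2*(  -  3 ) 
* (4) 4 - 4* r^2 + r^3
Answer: 3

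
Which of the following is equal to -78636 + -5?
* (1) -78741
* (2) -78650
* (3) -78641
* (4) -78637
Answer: 3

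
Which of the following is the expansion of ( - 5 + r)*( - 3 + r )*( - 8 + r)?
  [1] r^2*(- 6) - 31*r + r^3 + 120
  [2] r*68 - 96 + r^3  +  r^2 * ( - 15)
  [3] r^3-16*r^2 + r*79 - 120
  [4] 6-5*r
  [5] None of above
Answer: 3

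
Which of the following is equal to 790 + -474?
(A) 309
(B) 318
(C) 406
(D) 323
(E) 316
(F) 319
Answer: E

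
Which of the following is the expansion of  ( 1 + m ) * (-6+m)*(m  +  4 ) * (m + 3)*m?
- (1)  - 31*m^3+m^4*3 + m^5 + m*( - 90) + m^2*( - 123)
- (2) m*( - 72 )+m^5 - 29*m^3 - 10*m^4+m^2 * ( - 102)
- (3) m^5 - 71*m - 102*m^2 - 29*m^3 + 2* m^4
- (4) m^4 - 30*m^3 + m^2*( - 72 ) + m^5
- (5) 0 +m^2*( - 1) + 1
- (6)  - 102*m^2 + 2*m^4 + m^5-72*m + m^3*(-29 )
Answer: 6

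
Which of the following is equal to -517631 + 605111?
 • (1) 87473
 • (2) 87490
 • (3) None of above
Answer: 3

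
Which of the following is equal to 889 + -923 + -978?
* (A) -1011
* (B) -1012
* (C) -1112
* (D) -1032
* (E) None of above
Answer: B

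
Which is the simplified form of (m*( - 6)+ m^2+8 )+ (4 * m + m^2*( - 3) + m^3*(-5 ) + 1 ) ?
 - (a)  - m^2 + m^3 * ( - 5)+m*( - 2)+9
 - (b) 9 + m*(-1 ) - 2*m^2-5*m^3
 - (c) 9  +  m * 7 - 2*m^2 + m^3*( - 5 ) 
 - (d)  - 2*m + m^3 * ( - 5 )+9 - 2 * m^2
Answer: d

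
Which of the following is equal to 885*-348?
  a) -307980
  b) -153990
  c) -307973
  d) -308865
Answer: a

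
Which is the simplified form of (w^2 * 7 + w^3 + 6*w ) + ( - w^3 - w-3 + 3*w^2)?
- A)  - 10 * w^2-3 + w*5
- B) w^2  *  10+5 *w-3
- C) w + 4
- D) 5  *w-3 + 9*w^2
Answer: B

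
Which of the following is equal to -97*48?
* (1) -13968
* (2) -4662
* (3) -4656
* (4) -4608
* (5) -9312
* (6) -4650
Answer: 3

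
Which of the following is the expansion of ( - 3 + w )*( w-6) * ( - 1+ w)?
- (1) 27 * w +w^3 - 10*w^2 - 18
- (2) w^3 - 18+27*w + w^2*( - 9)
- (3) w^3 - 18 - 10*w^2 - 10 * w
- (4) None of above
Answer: 1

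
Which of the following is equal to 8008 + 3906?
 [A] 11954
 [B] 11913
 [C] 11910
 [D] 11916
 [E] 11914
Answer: E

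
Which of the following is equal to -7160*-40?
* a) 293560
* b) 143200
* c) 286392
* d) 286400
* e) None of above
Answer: d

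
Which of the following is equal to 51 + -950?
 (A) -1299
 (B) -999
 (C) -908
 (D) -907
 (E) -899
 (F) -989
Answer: E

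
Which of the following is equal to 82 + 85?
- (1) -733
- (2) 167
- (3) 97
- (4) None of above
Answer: 2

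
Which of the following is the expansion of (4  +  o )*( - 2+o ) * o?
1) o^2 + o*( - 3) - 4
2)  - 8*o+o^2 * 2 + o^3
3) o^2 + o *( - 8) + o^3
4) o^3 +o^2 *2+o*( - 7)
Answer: 2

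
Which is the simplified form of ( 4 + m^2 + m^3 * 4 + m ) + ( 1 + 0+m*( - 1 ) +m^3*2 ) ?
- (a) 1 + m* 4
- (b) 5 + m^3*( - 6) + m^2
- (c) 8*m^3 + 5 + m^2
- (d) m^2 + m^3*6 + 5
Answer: d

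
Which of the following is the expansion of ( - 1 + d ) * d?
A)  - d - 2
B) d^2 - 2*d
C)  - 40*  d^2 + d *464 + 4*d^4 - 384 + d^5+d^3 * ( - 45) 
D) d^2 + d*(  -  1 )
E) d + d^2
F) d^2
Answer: D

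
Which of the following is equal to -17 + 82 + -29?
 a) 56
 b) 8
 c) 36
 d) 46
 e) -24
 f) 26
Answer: c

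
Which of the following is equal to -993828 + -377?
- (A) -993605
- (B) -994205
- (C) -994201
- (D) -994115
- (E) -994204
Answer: B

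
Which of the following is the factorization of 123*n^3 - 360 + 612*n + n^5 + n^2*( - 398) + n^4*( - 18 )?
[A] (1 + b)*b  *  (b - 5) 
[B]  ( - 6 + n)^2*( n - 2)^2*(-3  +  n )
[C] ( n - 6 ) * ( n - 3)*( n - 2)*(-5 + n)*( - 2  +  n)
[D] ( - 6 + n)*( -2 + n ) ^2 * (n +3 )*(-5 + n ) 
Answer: C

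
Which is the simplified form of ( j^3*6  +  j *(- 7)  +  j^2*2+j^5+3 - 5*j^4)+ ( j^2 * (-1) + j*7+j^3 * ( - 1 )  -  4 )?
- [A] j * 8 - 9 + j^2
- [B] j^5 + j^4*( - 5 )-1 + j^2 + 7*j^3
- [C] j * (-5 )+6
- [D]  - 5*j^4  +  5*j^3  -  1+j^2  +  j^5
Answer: D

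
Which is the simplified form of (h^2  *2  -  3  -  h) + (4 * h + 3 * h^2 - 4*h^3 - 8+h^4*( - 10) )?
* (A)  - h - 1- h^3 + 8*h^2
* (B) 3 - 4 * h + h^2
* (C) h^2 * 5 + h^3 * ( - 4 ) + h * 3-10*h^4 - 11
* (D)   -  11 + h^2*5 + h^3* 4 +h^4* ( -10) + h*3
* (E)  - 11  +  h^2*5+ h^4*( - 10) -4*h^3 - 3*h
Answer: C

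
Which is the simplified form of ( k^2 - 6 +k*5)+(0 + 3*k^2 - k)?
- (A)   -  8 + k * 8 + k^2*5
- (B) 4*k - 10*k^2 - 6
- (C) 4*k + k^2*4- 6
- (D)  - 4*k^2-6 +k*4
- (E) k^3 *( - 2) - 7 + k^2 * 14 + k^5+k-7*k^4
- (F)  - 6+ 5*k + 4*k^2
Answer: C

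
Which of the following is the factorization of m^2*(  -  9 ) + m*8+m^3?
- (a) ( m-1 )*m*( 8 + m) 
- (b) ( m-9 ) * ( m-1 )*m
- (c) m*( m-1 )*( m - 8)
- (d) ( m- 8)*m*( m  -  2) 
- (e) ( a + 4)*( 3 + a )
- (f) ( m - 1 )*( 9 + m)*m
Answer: c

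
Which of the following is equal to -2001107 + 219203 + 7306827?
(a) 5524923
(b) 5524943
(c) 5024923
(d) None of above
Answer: a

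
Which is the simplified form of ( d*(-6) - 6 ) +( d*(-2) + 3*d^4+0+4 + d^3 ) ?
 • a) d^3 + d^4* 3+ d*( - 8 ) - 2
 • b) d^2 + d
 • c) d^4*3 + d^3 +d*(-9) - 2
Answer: a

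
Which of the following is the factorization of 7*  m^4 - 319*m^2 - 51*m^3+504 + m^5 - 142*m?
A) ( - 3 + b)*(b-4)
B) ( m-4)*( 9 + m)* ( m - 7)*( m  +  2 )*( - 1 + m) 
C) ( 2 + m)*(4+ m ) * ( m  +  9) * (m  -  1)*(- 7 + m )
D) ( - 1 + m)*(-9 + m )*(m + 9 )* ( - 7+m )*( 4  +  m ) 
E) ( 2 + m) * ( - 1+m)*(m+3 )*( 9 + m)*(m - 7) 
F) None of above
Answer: C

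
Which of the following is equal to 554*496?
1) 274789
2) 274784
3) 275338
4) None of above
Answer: 2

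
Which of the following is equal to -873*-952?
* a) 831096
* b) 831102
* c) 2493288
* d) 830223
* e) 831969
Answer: a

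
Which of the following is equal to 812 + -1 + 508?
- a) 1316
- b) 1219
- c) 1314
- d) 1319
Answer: d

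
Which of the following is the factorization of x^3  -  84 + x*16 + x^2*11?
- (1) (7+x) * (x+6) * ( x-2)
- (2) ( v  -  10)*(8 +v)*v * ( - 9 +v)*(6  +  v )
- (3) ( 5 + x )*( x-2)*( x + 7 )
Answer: 1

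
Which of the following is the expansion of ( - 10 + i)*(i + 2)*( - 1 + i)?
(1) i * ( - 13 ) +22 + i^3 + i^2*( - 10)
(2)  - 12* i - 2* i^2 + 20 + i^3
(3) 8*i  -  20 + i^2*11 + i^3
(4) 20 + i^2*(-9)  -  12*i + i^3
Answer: 4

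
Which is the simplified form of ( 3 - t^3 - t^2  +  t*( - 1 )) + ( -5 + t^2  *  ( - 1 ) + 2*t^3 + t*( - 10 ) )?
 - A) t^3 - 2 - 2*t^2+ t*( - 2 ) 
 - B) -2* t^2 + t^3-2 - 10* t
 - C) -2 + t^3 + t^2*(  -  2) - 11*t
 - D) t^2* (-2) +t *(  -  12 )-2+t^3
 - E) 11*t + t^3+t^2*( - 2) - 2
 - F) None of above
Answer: C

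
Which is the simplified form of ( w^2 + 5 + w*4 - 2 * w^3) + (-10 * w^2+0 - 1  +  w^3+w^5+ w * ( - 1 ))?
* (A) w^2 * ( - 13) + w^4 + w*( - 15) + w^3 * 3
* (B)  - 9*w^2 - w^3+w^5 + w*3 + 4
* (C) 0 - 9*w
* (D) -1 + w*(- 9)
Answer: B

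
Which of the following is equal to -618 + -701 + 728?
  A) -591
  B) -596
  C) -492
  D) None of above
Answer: A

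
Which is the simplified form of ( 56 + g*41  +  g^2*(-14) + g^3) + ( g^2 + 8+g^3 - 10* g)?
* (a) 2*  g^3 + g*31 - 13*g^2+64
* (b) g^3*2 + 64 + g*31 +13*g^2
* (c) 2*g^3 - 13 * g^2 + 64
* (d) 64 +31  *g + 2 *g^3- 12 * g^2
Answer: a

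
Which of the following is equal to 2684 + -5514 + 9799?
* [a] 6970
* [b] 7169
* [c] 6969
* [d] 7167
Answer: c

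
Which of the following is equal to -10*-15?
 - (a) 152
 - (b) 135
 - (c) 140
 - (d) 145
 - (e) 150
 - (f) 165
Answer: e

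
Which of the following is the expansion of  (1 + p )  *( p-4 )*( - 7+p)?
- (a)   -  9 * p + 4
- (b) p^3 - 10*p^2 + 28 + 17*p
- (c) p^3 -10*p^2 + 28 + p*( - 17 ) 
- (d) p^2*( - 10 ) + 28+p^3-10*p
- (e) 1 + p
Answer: b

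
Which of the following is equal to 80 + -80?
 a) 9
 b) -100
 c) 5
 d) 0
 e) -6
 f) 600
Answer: d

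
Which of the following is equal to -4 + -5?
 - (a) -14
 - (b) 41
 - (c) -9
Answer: c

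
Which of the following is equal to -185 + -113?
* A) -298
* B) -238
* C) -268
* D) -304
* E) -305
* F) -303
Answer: A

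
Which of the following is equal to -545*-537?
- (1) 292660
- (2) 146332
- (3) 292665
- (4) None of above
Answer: 3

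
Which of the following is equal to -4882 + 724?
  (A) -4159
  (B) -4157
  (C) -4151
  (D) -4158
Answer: D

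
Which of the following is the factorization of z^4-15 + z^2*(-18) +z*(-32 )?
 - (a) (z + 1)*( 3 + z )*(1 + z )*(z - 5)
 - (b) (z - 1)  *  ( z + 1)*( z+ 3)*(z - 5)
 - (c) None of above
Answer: a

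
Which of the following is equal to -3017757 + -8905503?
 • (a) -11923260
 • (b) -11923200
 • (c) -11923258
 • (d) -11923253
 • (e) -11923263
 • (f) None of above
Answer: a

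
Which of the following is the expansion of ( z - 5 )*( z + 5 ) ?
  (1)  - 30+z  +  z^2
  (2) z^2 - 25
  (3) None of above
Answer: 2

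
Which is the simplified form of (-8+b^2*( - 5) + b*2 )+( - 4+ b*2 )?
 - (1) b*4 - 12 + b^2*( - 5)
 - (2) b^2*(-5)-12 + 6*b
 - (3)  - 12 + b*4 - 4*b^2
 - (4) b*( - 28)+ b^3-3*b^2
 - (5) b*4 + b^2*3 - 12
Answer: 1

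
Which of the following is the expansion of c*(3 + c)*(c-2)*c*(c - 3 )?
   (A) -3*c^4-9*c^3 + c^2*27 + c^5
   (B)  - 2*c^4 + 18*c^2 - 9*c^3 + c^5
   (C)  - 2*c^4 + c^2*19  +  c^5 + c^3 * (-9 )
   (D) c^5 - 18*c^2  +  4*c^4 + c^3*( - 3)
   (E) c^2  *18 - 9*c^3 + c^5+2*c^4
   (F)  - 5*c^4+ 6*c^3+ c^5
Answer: B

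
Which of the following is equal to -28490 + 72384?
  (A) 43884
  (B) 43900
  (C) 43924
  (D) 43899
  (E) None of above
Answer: E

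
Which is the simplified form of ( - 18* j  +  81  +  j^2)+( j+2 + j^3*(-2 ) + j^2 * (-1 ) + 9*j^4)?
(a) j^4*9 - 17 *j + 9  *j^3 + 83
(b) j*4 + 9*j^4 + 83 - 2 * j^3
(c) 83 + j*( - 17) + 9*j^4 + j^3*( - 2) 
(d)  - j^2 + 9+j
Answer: c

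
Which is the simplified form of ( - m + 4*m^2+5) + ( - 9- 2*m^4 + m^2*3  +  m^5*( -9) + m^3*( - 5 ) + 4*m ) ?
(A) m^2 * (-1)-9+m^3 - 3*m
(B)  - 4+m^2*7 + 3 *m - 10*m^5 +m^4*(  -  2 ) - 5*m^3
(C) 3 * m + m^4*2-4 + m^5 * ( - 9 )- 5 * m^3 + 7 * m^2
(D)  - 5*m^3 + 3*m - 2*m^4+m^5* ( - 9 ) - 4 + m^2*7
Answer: D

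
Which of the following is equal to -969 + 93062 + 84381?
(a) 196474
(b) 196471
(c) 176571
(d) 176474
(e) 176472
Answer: d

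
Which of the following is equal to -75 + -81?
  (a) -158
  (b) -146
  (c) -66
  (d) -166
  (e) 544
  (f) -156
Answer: f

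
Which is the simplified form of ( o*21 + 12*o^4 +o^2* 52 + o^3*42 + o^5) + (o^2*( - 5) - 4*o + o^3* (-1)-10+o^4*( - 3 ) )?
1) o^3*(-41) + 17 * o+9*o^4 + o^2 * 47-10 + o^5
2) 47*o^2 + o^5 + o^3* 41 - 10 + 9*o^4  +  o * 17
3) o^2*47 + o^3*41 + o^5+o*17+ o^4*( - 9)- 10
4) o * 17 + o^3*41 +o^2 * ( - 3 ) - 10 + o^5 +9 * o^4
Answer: 2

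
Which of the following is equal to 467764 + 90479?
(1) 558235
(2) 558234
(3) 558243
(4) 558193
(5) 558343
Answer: 3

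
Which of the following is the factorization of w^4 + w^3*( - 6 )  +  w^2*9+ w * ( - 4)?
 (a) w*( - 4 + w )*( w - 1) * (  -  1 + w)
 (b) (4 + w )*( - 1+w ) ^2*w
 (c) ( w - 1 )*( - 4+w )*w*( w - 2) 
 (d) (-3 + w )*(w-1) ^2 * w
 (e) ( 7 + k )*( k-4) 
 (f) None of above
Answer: a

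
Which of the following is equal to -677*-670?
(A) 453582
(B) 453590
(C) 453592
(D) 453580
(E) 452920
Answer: B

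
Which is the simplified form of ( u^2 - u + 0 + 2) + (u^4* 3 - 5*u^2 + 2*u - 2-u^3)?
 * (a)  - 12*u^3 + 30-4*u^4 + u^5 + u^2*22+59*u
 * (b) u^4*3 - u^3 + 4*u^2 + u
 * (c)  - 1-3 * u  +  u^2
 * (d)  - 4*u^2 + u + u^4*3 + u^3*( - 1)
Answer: d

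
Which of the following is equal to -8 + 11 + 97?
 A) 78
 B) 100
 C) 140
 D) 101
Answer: B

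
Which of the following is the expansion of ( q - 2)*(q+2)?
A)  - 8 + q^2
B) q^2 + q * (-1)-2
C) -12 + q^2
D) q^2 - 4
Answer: D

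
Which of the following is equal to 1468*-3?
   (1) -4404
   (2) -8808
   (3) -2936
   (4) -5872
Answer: 1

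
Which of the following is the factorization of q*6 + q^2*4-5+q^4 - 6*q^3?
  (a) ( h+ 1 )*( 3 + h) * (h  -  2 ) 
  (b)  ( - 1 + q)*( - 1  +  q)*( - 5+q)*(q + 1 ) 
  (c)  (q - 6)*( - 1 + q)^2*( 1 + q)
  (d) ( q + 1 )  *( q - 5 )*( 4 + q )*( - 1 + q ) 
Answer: b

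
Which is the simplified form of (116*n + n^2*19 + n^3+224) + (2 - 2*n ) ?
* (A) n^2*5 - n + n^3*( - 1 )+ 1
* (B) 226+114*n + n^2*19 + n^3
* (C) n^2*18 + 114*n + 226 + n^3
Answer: B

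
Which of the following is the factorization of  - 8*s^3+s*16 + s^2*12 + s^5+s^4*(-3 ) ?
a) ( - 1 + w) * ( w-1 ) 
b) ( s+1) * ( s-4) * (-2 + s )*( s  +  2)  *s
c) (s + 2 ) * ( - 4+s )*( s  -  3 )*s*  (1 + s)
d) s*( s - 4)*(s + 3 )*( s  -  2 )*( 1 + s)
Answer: b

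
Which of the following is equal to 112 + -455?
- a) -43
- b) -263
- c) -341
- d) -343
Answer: d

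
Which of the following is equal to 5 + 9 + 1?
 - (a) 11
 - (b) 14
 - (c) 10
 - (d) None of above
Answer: d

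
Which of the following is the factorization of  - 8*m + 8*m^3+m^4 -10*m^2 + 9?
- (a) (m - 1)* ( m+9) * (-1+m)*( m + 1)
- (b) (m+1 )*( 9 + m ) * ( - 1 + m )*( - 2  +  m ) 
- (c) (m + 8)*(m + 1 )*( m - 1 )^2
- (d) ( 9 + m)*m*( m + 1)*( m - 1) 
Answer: a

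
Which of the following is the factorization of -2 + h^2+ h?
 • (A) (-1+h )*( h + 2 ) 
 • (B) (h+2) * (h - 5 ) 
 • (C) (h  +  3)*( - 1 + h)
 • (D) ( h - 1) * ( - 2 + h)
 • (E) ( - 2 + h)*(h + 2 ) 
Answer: A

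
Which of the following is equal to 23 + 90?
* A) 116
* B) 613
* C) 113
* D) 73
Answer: C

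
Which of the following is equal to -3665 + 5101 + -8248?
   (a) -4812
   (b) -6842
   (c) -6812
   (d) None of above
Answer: c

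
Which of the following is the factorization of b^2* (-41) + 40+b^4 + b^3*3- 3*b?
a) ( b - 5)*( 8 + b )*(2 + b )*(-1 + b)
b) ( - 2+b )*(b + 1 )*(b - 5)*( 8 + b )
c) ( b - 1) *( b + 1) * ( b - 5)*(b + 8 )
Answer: c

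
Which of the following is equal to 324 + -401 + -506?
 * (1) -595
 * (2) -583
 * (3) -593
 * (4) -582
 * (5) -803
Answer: 2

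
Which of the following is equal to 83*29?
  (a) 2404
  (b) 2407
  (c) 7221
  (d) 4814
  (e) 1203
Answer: b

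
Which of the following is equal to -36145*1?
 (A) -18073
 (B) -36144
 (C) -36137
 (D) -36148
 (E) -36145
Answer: E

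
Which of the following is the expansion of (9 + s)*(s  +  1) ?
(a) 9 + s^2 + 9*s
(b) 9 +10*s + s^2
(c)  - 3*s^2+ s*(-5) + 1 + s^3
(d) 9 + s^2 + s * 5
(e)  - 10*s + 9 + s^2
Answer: b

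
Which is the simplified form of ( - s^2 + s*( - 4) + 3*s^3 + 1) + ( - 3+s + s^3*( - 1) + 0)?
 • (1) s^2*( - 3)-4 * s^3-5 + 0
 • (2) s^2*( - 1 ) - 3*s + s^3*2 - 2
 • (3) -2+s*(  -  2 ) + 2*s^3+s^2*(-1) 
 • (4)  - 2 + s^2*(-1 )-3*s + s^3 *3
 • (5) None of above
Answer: 2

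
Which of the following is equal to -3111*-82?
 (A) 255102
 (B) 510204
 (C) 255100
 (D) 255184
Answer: A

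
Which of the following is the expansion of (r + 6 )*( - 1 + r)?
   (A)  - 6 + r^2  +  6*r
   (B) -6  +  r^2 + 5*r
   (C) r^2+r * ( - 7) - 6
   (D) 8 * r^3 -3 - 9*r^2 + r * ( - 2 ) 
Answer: B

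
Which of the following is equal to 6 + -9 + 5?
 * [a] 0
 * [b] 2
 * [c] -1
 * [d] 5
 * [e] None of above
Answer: b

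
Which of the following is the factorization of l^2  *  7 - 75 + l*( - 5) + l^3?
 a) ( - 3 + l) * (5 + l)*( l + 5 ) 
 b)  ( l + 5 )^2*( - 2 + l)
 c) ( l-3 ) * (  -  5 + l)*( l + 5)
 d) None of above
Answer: a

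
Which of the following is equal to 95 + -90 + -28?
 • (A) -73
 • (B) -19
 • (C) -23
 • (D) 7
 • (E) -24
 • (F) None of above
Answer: C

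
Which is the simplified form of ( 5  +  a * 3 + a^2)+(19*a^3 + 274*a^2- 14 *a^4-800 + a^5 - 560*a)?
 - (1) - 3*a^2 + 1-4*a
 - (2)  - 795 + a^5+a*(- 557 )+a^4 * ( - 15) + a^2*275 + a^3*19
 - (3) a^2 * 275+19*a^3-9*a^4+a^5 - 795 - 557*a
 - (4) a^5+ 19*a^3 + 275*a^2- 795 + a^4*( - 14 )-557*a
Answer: 4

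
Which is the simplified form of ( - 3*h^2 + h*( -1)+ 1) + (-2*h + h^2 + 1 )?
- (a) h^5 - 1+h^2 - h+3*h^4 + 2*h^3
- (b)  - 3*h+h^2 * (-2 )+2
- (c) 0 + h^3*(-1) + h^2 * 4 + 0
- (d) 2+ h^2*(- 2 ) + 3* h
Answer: b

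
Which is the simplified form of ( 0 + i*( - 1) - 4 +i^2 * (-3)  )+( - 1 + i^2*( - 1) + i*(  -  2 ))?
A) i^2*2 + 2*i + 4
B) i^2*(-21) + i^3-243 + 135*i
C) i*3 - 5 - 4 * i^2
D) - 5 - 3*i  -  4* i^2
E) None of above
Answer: D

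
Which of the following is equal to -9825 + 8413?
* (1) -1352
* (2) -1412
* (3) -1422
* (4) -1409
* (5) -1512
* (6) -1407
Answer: 2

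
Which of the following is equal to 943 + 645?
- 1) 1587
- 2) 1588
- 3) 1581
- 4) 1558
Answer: 2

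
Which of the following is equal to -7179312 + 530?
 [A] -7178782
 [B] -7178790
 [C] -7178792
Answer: A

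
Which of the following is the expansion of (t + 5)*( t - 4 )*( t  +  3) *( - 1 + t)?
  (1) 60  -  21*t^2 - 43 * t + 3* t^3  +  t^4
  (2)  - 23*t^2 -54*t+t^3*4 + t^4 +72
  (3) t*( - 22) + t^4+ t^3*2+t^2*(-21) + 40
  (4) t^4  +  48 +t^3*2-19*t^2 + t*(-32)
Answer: 1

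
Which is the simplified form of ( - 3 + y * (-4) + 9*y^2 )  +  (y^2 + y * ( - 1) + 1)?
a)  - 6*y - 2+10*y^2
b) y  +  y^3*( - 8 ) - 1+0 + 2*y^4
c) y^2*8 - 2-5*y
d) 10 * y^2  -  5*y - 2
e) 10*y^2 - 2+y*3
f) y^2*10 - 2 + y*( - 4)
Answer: d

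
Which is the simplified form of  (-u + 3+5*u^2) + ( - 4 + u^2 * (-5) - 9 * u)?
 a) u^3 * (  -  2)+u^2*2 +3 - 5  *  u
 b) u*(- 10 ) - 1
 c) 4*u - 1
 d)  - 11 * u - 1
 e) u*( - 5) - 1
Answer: b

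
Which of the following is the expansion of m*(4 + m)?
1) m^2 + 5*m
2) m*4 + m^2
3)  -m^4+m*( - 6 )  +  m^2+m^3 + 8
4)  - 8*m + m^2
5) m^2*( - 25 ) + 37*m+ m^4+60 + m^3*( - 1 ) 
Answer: 2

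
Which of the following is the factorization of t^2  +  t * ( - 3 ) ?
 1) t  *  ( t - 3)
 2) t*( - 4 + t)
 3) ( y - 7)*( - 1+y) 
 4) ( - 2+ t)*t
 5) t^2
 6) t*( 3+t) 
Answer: 1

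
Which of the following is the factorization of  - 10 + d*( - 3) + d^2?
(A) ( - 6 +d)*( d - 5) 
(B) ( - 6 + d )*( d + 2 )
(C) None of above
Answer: C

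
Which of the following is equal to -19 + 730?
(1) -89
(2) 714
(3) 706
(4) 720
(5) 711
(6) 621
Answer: 5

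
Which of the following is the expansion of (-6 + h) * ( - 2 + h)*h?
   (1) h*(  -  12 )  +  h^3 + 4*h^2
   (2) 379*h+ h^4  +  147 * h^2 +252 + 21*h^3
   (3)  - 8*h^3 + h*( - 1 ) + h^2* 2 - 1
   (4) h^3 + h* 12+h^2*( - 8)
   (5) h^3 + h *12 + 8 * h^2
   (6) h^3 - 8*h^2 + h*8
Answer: 4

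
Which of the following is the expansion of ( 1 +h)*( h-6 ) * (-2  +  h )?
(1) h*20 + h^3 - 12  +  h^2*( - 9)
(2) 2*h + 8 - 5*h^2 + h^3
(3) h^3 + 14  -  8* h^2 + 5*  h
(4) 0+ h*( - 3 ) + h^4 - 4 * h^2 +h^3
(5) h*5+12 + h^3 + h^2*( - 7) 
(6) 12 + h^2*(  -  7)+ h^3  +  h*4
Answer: 6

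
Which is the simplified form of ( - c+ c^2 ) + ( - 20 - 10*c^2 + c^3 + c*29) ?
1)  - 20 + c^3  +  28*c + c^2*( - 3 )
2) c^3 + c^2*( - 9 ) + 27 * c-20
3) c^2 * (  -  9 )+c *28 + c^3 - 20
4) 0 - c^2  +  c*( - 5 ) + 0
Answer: 3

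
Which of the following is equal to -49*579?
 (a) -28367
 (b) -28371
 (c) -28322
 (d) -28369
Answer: b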